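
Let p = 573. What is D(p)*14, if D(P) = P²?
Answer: 4596606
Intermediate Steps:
D(p)*14 = 573²*14 = 328329*14 = 4596606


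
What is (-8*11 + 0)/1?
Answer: -88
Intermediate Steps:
(-8*11 + 0)/1 = (-88 + 0)*1 = -88*1 = -88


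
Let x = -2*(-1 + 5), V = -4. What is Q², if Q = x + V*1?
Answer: 144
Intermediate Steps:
x = -8 (x = -2*4 = -8)
Q = -12 (Q = -8 - 4*1 = -8 - 4 = -12)
Q² = (-12)² = 144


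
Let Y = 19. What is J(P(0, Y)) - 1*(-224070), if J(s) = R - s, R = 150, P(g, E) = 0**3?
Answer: 224220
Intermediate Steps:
P(g, E) = 0
J(s) = 150 - s
J(P(0, Y)) - 1*(-224070) = (150 - 1*0) - 1*(-224070) = (150 + 0) + 224070 = 150 + 224070 = 224220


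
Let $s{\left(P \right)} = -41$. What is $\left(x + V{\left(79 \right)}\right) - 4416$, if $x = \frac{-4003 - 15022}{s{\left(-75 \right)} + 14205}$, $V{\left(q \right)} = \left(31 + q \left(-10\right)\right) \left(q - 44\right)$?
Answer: $- \frac{438833909}{14164} \approx -30982.0$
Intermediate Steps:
$V{\left(q \right)} = \left(-44 + q\right) \left(31 - 10 q\right)$ ($V{\left(q \right)} = \left(31 - 10 q\right) \left(-44 + q\right) = \left(-44 + q\right) \left(31 - 10 q\right)$)
$x = - \frac{19025}{14164}$ ($x = \frac{-4003 - 15022}{-41 + 14205} = - \frac{19025}{14164} \approx -1.3432$)
$\left(x + V{\left(79 \right)}\right) - 4416 = \left(- \frac{19025}{14164} - \left(-35845 + 62410\right)\right) - 4416 = \left(- \frac{19025}{14164} - 26565\right) - 4416 = - \frac{376285685}{14164} - 4416 = - \frac{438833909}{14164}$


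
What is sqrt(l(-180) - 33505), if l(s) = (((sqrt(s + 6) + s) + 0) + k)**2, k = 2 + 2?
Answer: sqrt(-33505 + (-176 + I*sqrt(174))**2) ≈ 36.535 - 63.544*I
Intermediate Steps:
k = 4
l(s) = (4 + s + sqrt(6 + s))**2 (l(s) = (((sqrt(s + 6) + s) + 0) + 4)**2 = (((sqrt(6 + s) + s) + 0) + 4)**2 = (((s + sqrt(6 + s)) + 0) + 4)**2 = ((s + sqrt(6 + s)) + 4)**2 = (4 + s + sqrt(6 + s))**2)
sqrt(l(-180) - 33505) = sqrt((4 - 180 + sqrt(6 - 180))**2 - 33505) = sqrt((4 - 180 + sqrt(-174))**2 - 33505) = sqrt((4 - 180 + I*sqrt(174))**2 - 33505) = sqrt((-176 + I*sqrt(174))**2 - 33505) = sqrt(-33505 + (-176 + I*sqrt(174))**2)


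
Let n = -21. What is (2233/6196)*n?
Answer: -46893/6196 ≈ -7.5683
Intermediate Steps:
(2233/6196)*n = (2233/6196)*(-21) = -46893/6196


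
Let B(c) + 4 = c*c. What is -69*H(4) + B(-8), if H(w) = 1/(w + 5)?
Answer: 157/3 ≈ 52.333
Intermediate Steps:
H(w) = 1/(5 + w)
B(c) = -4 + c² (B(c) = -4 + c*c = -4 + c²)
-69*H(4) + B(-8) = -69/(5 + 4) + (-4 + (-8)²) = -69/9 + (-4 + 64) = -69*⅑ + 60 = -23/3 + 60 = 157/3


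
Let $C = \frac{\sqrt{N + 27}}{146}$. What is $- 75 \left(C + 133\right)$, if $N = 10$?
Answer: $-9975 - \frac{75 \sqrt{37}}{146} \approx -9978.1$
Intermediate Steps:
$C = \frac{\sqrt{37}}{146}$ ($C = \frac{\sqrt{10 + 27}}{146} = \sqrt{37} \cdot \frac{1}{146} = \frac{\sqrt{37}}{146} \approx 0.041663$)
$- 75 \left(C + 133\right) = - 75 \left(\frac{\sqrt{37}}{146} + 133\right) = - 75 \left(133 + \frac{\sqrt{37}}{146}\right) = -9975 - \frac{75 \sqrt{37}}{146}$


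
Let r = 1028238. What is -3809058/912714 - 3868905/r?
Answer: -37615262313/4739834434 ≈ -7.9360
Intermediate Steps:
-3809058/912714 - 3868905/r = -3809058/912714 - 3868905/1028238 = -3809058*1/912714 - 3868905*1/1028238 = -57713/13829 - 1289635/342746 = -37615262313/4739834434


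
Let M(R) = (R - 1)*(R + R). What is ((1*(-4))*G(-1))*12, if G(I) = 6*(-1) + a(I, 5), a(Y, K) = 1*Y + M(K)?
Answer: -1584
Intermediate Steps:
M(R) = 2*R*(-1 + R) (M(R) = (-1 + R)*(2*R) = 2*R*(-1 + R))
a(Y, K) = Y + 2*K*(-1 + K) (a(Y, K) = 1*Y + 2*K*(-1 + K) = Y + 2*K*(-1 + K))
G(I) = 34 + I (G(I) = 6*(-1) + (I + 2*5*(-1 + 5)) = -6 + (I + 2*5*4) = -6 + (I + 40) = -6 + (40 + I) = 34 + I)
((1*(-4))*G(-1))*12 = ((1*(-4))*(34 - 1))*12 = -4*33*12 = -132*12 = -1584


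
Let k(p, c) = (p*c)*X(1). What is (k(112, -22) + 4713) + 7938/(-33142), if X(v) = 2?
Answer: -3566734/16571 ≈ -215.24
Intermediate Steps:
k(p, c) = 2*c*p (k(p, c) = (p*c)*2 = (c*p)*2 = 2*c*p)
(k(112, -22) + 4713) + 7938/(-33142) = (2*(-22)*112 + 4713) + 7938/(-33142) = (-4928 + 4713) + 7938*(-1/33142) = -215 - 3969/16571 = -3566734/16571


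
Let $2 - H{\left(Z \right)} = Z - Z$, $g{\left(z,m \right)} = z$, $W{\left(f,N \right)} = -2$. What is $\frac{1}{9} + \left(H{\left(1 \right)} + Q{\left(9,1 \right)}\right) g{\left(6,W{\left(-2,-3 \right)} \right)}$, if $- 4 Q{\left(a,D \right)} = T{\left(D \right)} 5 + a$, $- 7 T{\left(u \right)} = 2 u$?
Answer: $\frac{95}{126} \approx 0.75397$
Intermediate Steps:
$H{\left(Z \right)} = 2$ ($H{\left(Z \right)} = 2 - \left(Z - Z\right) = 2 - 0 = 2 + 0 = 2$)
$T{\left(u \right)} = - \frac{2 u}{7}$
$Q{\left(a,D \right)} = - \frac{a}{4} + \frac{5 D}{14}$ ($Q{\left(a,D \right)} = - \frac{- \frac{2 D}{7} \cdot 5 + a}{4} = - \frac{- \frac{10 D}{7} + a}{4} = - \frac{a - \frac{10 D}{7}}{4} = - \frac{a}{4} + \frac{5 D}{14}$)
$\frac{1}{9} + \left(H{\left(1 \right)} + Q{\left(9,1 \right)}\right) g{\left(6,W{\left(-2,-3 \right)} \right)} = \frac{1}{9} + \left(2 + \left(\left(- \frac{1}{4}\right) 9 + \frac{5}{14} \cdot 1\right)\right) 6 = \frac{1}{9} + \left(2 + \left(- \frac{9}{4} + \frac{5}{14}\right)\right) 6 = \frac{1}{9} + \left(2 - \frac{53}{28}\right) 6 = \frac{1}{9} + \frac{3}{28} \cdot 6 = \frac{1}{9} + \frac{9}{14} = \frac{95}{126}$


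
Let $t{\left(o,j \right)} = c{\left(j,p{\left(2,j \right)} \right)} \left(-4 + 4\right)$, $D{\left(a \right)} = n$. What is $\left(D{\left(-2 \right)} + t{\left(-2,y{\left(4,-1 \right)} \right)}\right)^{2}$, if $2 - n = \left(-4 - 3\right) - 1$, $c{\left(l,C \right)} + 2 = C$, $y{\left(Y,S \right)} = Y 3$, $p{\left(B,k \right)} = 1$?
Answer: $100$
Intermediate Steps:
$y{\left(Y,S \right)} = 3 Y$
$c{\left(l,C \right)} = -2 + C$
$n = 10$ ($n = 2 - \left(\left(-4 - 3\right) - 1\right) = 2 - \left(-7 - 1\right) = 2 - -8 = 2 + 8 = 10$)
$D{\left(a \right)} = 10$
$t{\left(o,j \right)} = 0$ ($t{\left(o,j \right)} = \left(-2 + 1\right) \left(-4 + 4\right) = \left(-1\right) 0 = 0$)
$\left(D{\left(-2 \right)} + t{\left(-2,y{\left(4,-1 \right)} \right)}\right)^{2} = \left(10 + 0\right)^{2} = 10^{2} = 100$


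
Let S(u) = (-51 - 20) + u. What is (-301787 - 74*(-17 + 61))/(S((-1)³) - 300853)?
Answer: 305043/300925 ≈ 1.0137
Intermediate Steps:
S(u) = -71 + u
(-301787 - 74*(-17 + 61))/(S((-1)³) - 300853) = (-301787 - 74*(-17 + 61))/((-71 + (-1)³) - 300853) = (-301787 - 74*44)/((-71 - 1) - 300853) = (-301787 - 3256)/(-72 - 300853) = -305043/(-300925) = -305043*(-1/300925) = 305043/300925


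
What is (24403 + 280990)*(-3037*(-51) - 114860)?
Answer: 12223965611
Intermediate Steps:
(24403 + 280990)*(-3037*(-51) - 114860) = 305393*(154887 - 114860) = 305393*40027 = 12223965611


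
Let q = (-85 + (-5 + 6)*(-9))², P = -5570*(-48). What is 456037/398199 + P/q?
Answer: 27623006893/879621591 ≈ 31.403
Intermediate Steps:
P = 267360
q = 8836 (q = (-85 + 1*(-9))² = (-85 - 9)² = (-94)² = 8836)
456037/398199 + P/q = 456037/398199 + 267360/8836 = 456037*(1/398199) + 267360*(1/8836) = 456037/398199 + 66840/2209 = 27623006893/879621591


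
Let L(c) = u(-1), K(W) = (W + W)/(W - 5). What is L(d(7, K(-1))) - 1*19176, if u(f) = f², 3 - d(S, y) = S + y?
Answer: -19175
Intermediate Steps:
K(W) = 2*W/(-5 + W) (K(W) = (2*W)/(-5 + W) = 2*W/(-5 + W))
d(S, y) = 3 - S - y (d(S, y) = 3 - (S + y) = 3 + (-S - y) = 3 - S - y)
L(c) = 1 (L(c) = (-1)² = 1)
L(d(7, K(-1))) - 1*19176 = 1 - 1*19176 = 1 - 19176 = -19175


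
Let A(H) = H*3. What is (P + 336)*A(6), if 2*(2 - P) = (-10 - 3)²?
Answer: 4563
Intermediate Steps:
A(H) = 3*H
P = -165/2 (P = 2 - (-10 - 3)²/2 = 2 - ½*(-13)² = 2 - ½*169 = 2 - 169/2 = -165/2 ≈ -82.500)
(P + 336)*A(6) = (-165/2 + 336)*(3*6) = (507/2)*18 = 4563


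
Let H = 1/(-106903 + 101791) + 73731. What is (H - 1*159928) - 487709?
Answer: -2933807473/5112 ≈ -5.7391e+5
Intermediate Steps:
H = 376912871/5112 (H = 1/(-5112) + 73731 = -1/5112 + 73731 = 376912871/5112 ≈ 73731.)
(H - 1*159928) - 487709 = (376912871/5112 - 1*159928) - 487709 = (376912871/5112 - 159928) - 487709 = -440639065/5112 - 487709 = -2933807473/5112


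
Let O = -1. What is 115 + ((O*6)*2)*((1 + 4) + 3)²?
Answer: -653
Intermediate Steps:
115 + ((O*6)*2)*((1 + 4) + 3)² = 115 + (-1*6*2)*((1 + 4) + 3)² = 115 + (-6*2)*(5 + 3)² = 115 - 12*8² = 115 - 12*64 = 115 - 768 = -653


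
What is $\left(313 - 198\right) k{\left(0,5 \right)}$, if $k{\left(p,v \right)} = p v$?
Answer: $0$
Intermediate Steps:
$\left(313 - 198\right) k{\left(0,5 \right)} = \left(313 - 198\right) 0 \cdot 5 = \left(313 + \left(-1107 + 909\right)\right) 0 = \left(313 - 198\right) 0 = 115 \cdot 0 = 0$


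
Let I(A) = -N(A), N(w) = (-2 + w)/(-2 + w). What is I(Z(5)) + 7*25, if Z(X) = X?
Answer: 174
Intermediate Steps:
N(w) = 1
I(A) = -1 (I(A) = -1*1 = -1)
I(Z(5)) + 7*25 = -1 + 7*25 = -1 + 175 = 174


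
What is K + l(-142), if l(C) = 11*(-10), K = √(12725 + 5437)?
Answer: -110 + 3*√2018 ≈ 24.766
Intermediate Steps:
K = 3*√2018 (K = √18162 = 3*√2018 ≈ 134.77)
l(C) = -110
K + l(-142) = 3*√2018 - 110 = -110 + 3*√2018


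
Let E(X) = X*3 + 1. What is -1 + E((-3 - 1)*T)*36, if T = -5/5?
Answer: 467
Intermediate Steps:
T = -1 (T = -5*⅕ = -1)
E(X) = 1 + 3*X (E(X) = 3*X + 1 = 1 + 3*X)
-1 + E((-3 - 1)*T)*36 = -1 + (1 + 3*((-3 - 1)*(-1)))*36 = -1 + (1 + 3*(-4*(-1)))*36 = -1 + (1 + 3*4)*36 = -1 + (1 + 12)*36 = -1 + 13*36 = -1 + 468 = 467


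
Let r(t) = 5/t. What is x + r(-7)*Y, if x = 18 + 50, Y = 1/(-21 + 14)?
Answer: 3337/49 ≈ 68.102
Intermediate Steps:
Y = -1/7 (Y = 1/(-7) = -1/7 ≈ -0.14286)
x = 68
x + r(-7)*Y = 68 + (5/(-7))*(-1/7) = 68 + (5*(-1/7))*(-1/7) = 68 - 5/7*(-1/7) = 68 + 5/49 = 3337/49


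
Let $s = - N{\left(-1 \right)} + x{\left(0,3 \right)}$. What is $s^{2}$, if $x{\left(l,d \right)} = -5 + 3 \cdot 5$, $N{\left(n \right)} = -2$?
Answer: $144$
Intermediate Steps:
$x{\left(l,d \right)} = 10$ ($x{\left(l,d \right)} = -5 + 15 = 10$)
$s = 12$ ($s = \left(-1\right) \left(-2\right) + 10 = 2 + 10 = 12$)
$s^{2} = 12^{2} = 144$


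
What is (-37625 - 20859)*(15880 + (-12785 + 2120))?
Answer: -304994060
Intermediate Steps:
(-37625 - 20859)*(15880 + (-12785 + 2120)) = -58484*(15880 - 10665) = -58484*5215 = -304994060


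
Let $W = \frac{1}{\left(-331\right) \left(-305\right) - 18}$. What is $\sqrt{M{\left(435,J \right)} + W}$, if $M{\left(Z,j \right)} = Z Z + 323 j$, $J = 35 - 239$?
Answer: $\frac{\sqrt{1256550886851614}}{100937} \approx 351.19$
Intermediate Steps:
$J = -204$ ($J = 35 - 239 = -204$)
$W = \frac{1}{100937}$ ($W = \frac{1}{100955 - 18} = \frac{1}{100937} \approx 9.9072 \cdot 10^{-6}$)
$M{\left(Z,j \right)} = Z^{2} + 323 j$
$\sqrt{M{\left(435,J \right)} + W} = \sqrt{\left(435^{2} + 323 \left(-204\right)\right) + \frac{1}{100937}} = \sqrt{\left(189225 - 65892\right) + \frac{1}{100937}} = \sqrt{123333 + \frac{1}{100937}} = \sqrt{\frac{12448863022}{100937}} = \frac{\sqrt{1256550886851614}}{100937}$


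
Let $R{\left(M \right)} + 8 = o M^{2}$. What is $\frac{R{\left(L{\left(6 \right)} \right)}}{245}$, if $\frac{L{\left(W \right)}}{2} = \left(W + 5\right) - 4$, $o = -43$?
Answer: $- \frac{8436}{245} \approx -34.433$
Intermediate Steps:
$L{\left(W \right)} = 2 + 2 W$ ($L{\left(W \right)} = 2 \left(\left(W + 5\right) - 4\right) = 2 \left(\left(5 + W\right) - 4\right) = 2 \left(1 + W\right) = 2 + 2 W$)
$R{\left(M \right)} = -8 - 43 M^{2}$
$\frac{R{\left(L{\left(6 \right)} \right)}}{245} = \frac{-8 - 43 \left(2 + 2 \cdot 6\right)^{2}}{245} = \left(-8 - 43 \left(2 + 12\right)^{2}\right) \frac{1}{245} = \left(-8 - 43 \cdot 14^{2}\right) \frac{1}{245} = \left(-8 - 8428\right) \frac{1}{245} = \left(-8436\right) \frac{1}{245} = - \frac{8436}{245}$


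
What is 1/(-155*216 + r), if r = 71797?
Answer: 1/38317 ≈ 2.6098e-5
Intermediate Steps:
1/(-155*216 + r) = 1/(-155*216 + 71797) = 1/(-33480 + 71797) = 1/38317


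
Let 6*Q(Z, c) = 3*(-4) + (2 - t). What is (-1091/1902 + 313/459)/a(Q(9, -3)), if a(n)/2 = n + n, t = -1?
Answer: -31519/1746036 ≈ -0.018052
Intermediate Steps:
Q(Z, c) = -3/2 (Q(Z, c) = (3*(-4) + (2 - 1*(-1)))/6 = (-12 + (2 + 1))/6 = (-12 + 3)/6 = (1/6)*(-9) = -3/2)
a(n) = 4*n (a(n) = 2*(n + n) = 2*(2*n) = 4*n)
(-1091/1902 + 313/459)/a(Q(9, -3)) = (-1091/1902 + 313/459)/((4*(-3/2))) = (-1091*1/1902 + 313*(1/459))/(-6) = (-1091/1902 + 313/459)*(-1/6) = (31519/291006)*(-1/6) = -31519/1746036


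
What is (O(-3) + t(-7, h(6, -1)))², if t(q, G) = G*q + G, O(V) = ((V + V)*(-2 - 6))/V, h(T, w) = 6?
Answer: 2704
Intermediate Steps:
O(V) = -16 (O(V) = ((2*V)*(-8))/V = (-16*V)/V = -16)
t(q, G) = G + G*q
(O(-3) + t(-7, h(6, -1)))² = (-16 + 6*(1 - 7))² = (-16 + 6*(-6))² = (-16 - 36)² = (-52)² = 2704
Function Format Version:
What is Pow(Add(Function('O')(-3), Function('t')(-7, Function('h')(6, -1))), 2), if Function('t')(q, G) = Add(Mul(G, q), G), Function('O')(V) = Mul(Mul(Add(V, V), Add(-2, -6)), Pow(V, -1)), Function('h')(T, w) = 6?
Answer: 2704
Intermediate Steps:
Function('O')(V) = -16 (Function('O')(V) = Mul(Mul(Mul(2, V), -8), Pow(V, -1)) = Mul(Mul(-16, V), Pow(V, -1)) = -16)
Function('t')(q, G) = Add(G, Mul(G, q))
Pow(Add(Function('O')(-3), Function('t')(-7, Function('h')(6, -1))), 2) = Pow(Add(-16, Mul(6, Add(1, -7))), 2) = Pow(Add(-16, Mul(6, -6)), 2) = Pow(Add(-16, -36), 2) = Pow(-52, 2) = 2704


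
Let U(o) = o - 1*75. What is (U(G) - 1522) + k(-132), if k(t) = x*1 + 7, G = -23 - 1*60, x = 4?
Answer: -1669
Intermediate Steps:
G = -83 (G = -23 - 60 = -83)
k(t) = 11 (k(t) = 4*1 + 7 = 4 + 7 = 11)
U(o) = -75 + o (U(o) = o - 75 = -75 + o)
(U(G) - 1522) + k(-132) = ((-75 - 83) - 1522) + 11 = (-158 - 1522) + 11 = -1680 + 11 = -1669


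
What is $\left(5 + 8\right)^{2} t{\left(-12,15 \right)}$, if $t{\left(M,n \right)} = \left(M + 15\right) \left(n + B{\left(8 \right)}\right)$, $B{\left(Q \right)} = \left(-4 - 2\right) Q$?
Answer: $-16731$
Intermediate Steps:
$B{\left(Q \right)} = - 6 Q$
$t{\left(M,n \right)} = \left(-48 + n\right) \left(15 + M\right)$ ($t{\left(M,n \right)} = \left(M + 15\right) \left(n - 48\right) = \left(15 + M\right) \left(n - 48\right) = \left(15 + M\right) \left(-48 + n\right) = \left(-48 + n\right) \left(15 + M\right)$)
$\left(5 + 8\right)^{2} t{\left(-12,15 \right)} = \left(5 + 8\right)^{2} \left(-720 - -576 + 15 \cdot 15 - 180\right) = 13^{2} \left(-720 + 576 + 225 - 180\right) = 169 \left(-99\right) = -16731$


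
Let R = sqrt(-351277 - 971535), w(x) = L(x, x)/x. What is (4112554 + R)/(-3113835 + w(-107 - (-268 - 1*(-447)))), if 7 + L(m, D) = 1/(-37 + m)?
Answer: -7305952181/5531727834 - 3553*I*sqrt(330703)/5531727834 ≈ -1.3207 - 0.00036936*I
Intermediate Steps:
L(m, D) = -7 + 1/(-37 + m)
w(x) = (260 - 7*x)/(x*(-37 + x)) (w(x) = ((260 - 7*x)/(-37 + x))/x = (260 - 7*x)/(x*(-37 + x)))
R = 2*I*sqrt(330703) (R = sqrt(-1322812) = 2*I*sqrt(330703) ≈ 1150.1*I)
(4112554 + R)/(-3113835 + w(-107 - (-268 - 1*(-447)))) = (4112554 + 2*I*sqrt(330703))/(-3113835 + (260 - 7*(-107 - (-268 - 1*(-447))))/((-107 - (-268 - 1*(-447)))*(-37 + (-107 - (-268 - 1*(-447)))))) = (4112554 + 2*I*sqrt(330703))/(-3113835 + (260 - 7*(-107 - (-268 + 447)))/((-107 - (-268 + 447))*(-37 + (-107 - (-268 + 447))))) = (4112554 + 2*I*sqrt(330703))/(-3113835 + (260 - 7*(-107 - 1*179))/((-107 - 1*179)*(-37 + (-107 - 1*179)))) = (4112554 + 2*I*sqrt(330703))/(-3113835 + (260 - 7*(-107 - 179))/((-107 - 179)*(-37 + (-107 - 179)))) = (4112554 + 2*I*sqrt(330703))/(-3113835 + (260 - 7*(-286))/((-286)*(-37 - 286))) = (4112554 + 2*I*sqrt(330703))/(-3113835 - 1/286*(260 + 2002)/(-323)) = (4112554 + 2*I*sqrt(330703))/(-3113835 - 1/286*(-1/323)*2262) = (4112554 + 2*I*sqrt(330703))/(-3113835 + 87/3553) = (4112554 + 2*I*sqrt(330703))/(-11063455668/3553) = (4112554 + 2*I*sqrt(330703))*(-3553/11063455668) = -7305952181/5531727834 - 3553*I*sqrt(330703)/5531727834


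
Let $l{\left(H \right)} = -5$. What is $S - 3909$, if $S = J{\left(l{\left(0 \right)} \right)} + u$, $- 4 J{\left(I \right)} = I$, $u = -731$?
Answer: $- \frac{18555}{4} \approx -4638.8$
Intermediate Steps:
$J{\left(I \right)} = - \frac{I}{4}$
$S = - \frac{2919}{4}$ ($S = \left(- \frac{1}{4}\right) \left(-5\right) - 731 = \frac{5}{4} - 731 = - \frac{2919}{4} \approx -729.75$)
$S - 3909 = - \frac{2919}{4} - 3909 = - \frac{18555}{4}$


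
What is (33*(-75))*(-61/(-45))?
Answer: -3355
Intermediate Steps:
(33*(-75))*(-61/(-45)) = -(-150975)*(-1)/45 = -2475*61/45 = -3355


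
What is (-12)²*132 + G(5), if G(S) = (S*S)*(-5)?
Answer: 18883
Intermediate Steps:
G(S) = -5*S² (G(S) = S²*(-5) = -5*S²)
(-12)²*132 + G(5) = (-12)²*132 - 5*5² = 144*132 - 5*25 = 19008 - 125 = 18883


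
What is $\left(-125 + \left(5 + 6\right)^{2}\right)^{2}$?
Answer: $16$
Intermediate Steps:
$\left(-125 + \left(5 + 6\right)^{2}\right)^{2} = \left(-125 + 11^{2}\right)^{2} = \left(-125 + 121\right)^{2} = \left(-4\right)^{2} = 16$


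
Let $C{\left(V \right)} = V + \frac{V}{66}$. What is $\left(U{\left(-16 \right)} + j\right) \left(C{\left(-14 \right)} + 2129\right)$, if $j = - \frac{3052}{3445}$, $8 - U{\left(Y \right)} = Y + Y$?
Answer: $\frac{3134597808}{37895} \approx 82718.0$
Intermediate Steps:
$U{\left(Y \right)} = 8 - 2 Y$ ($U{\left(Y \right)} = 8 - \left(Y + Y\right) = 8 - 2 Y$)
$j = - \frac{3052}{3445}$ ($j = \left(-3052\right) \frac{1}{3445} = - \frac{3052}{3445} \approx -0.88592$)
$C{\left(V \right)} = \frac{67 V}{66}$ ($C{\left(V \right)} = V + V \frac{1}{66} = V + \frac{V}{66} = \frac{67 V}{66}$)
$\left(U{\left(-16 \right)} + j\right) \left(C{\left(-14 \right)} + 2129\right) = \left(\left(8 - -32\right) - \frac{3052}{3445}\right) \left(\frac{67}{66} \left(-14\right) + 2129\right) = \left(\left(8 + 32\right) - \frac{3052}{3445}\right) \left(- \frac{469}{33} + 2129\right) = \left(40 - \frac{3052}{3445}\right) \frac{69788}{33} = \frac{134748}{3445} \cdot \frac{69788}{33} = \frac{3134597808}{37895}$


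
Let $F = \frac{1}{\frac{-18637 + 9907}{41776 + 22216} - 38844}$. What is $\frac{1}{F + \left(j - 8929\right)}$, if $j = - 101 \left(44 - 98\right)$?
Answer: $- \frac{1242856989}{4318928068771} \approx -0.00028777$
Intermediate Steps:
$j = 5454$ ($j = \left(-101\right) \left(-54\right) = 5454$)
$F = - \frac{31996}{1242856989}$ ($F = \frac{1}{- \frac{8730}{63992} - 38844} = \frac{1}{\left(-8730\right) \frac{1}{63992} - 38844} = \frac{1}{- \frac{4365}{31996} - 38844} = \frac{1}{- \frac{1242856989}{31996}} = - \frac{31996}{1242856989} \approx -2.5744 \cdot 10^{-5}$)
$\frac{1}{F + \left(j - 8929\right)} = \frac{1}{- \frac{31996}{1242856989} + \left(5454 - 8929\right)} = \frac{1}{- \frac{31996}{1242856989} - 3475} = \frac{1}{- \frac{4318928068771}{1242856989}} = - \frac{1242856989}{4318928068771}$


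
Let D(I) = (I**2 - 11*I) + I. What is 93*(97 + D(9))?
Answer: 8184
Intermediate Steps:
D(I) = I**2 - 10*I
93*(97 + D(9)) = 93*(97 + 9*(-10 + 9)) = 93*(97 + 9*(-1)) = 93*(97 - 9) = 93*88 = 8184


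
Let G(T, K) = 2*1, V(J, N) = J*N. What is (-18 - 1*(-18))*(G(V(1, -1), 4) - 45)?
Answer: 0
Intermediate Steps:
G(T, K) = 2
(-18 - 1*(-18))*(G(V(1, -1), 4) - 45) = (-18 - 1*(-18))*(2 - 45) = (-18 + 18)*(-43) = 0*(-43) = 0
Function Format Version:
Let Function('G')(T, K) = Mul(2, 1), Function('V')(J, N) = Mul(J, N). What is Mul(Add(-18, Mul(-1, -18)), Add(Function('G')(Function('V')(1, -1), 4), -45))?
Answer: 0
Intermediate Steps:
Function('G')(T, K) = 2
Mul(Add(-18, Mul(-1, -18)), Add(Function('G')(Function('V')(1, -1), 4), -45)) = Mul(Add(-18, Mul(-1, -18)), Add(2, -45)) = Mul(Add(-18, 18), -43) = Mul(0, -43) = 0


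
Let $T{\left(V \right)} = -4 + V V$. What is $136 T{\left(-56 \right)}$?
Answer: $425952$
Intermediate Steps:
$T{\left(V \right)} = -4 + V^{2}$
$136 T{\left(-56 \right)} = 136 \left(-4 + \left(-56\right)^{2}\right) = 136 \left(-4 + 3136\right) = 136 \cdot 3132 = 425952$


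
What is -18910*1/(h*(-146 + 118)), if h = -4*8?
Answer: -9455/448 ≈ -21.105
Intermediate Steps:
h = -32
-18910*1/(h*(-146 + 118)) = -18910*(-1/(32*(-146 + 118))) = -18910/((-28*(-32))) = -18910/896 = -18910*1/896 = -9455/448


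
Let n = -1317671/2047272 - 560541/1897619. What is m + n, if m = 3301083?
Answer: 12824513154148714043/3884942245368 ≈ 3.3011e+6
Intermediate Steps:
n = -3648017419501/3884942245368 (n = -1317671*1/2047272 - 560541*1/1897619 = -1317671/2047272 - 560541/1897619 = -3648017419501/3884942245368 ≈ -0.93901)
m + n = 3301083 - 3648017419501/3884942245368 = 12824513154148714043/3884942245368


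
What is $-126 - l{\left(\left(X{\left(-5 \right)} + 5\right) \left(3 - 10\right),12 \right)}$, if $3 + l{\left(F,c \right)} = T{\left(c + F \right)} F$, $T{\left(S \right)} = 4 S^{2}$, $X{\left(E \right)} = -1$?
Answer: $28549$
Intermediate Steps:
$l{\left(F,c \right)} = -3 + 4 F \left(F + c\right)^{2}$ ($l{\left(F,c \right)} = -3 + 4 \left(c + F\right)^{2} F = -3 + 4 \left(F + c\right)^{2} F = -3 + 4 F \left(F + c\right)^{2}$)
$-126 - l{\left(\left(X{\left(-5 \right)} + 5\right) \left(3 - 10\right),12 \right)} = -126 - \left(-3 + 4 \left(-1 + 5\right) \left(3 - 10\right) \left(\left(-1 + 5\right) \left(3 - 10\right) + 12\right)^{2}\right) = -126 - \left(-3 + 4 \cdot 4 \left(-7\right) \left(4 \left(-7\right) + 12\right)^{2}\right) = -126 - \left(-3 + 4 \left(-28\right) \left(-28 + 12\right)^{2}\right) = -126 - \left(-3 + 4 \left(-28\right) \left(-16\right)^{2}\right) = -126 - \left(-3 + 4 \left(-28\right) 256\right) = -126 - \left(-3 - 28672\right) = -126 - -28675 = -126 + 28675 = 28549$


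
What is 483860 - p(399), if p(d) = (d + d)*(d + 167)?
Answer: 32192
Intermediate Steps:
p(d) = 2*d*(167 + d) (p(d) = (2*d)*(167 + d) = 2*d*(167 + d))
483860 - p(399) = 483860 - 2*399*(167 + 399) = 483860 - 2*399*566 = 483860 - 1*451668 = 483860 - 451668 = 32192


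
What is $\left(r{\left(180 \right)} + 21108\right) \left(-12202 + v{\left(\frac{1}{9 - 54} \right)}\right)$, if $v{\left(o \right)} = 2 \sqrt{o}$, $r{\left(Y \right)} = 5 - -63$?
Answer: $-258389552 + \frac{42352 i \sqrt{5}}{15} \approx -2.5839 \cdot 10^{8} + 6313.5 i$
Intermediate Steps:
$r{\left(Y \right)} = 68$ ($r{\left(Y \right)} = 5 + 63 = 68$)
$\left(r{\left(180 \right)} + 21108\right) \left(-12202 + v{\left(\frac{1}{9 - 54} \right)}\right) = \left(68 + 21108\right) \left(-12202 + 2 \sqrt{\frac{1}{9 - 54}}\right) = 21176 \left(-12202 + 2 \sqrt{\frac{1}{-45}}\right) = 21176 \left(-12202 + 2 \sqrt{- \frac{1}{45}}\right) = 21176 \left(-12202 + 2 \frac{i \sqrt{5}}{15}\right) = 21176 \left(-12202 + \frac{2 i \sqrt{5}}{15}\right) = -258389552 + \frac{42352 i \sqrt{5}}{15}$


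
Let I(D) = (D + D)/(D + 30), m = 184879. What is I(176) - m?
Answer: -19042361/103 ≈ -1.8488e+5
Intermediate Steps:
I(D) = 2*D/(30 + D) (I(D) = (2*D)/(30 + D) = 2*D/(30 + D))
I(176) - m = 2*176/(30 + 176) - 1*184879 = 2*176/206 - 184879 = 2*176*(1/206) - 184879 = 176/103 - 184879 = -19042361/103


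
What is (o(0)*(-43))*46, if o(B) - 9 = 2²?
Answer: -25714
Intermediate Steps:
o(B) = 13 (o(B) = 9 + 2² = 9 + 4 = 13)
(o(0)*(-43))*46 = (13*(-43))*46 = -559*46 = -25714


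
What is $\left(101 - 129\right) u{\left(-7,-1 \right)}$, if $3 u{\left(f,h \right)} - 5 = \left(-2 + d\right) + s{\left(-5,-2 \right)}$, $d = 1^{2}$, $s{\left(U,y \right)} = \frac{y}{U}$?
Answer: $- \frac{616}{15} \approx -41.067$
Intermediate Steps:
$d = 1$
$u{\left(f,h \right)} = \frac{22}{15}$ ($u{\left(f,h \right)} = \frac{5}{3} + \frac{\left(-2 + 1\right) - \frac{2}{-5}}{3} = \frac{5}{3} + \frac{-1 - - \frac{2}{5}}{3} = \frac{5}{3} + \frac{-1 + \frac{2}{5}}{3} = \frac{5}{3} + \frac{1}{3} \left(- \frac{3}{5}\right) = \frac{5}{3} - \frac{1}{5} = \frac{22}{15}$)
$\left(101 - 129\right) u{\left(-7,-1 \right)} = \left(101 - 129\right) \frac{22}{15} = \left(-28\right) \frac{22}{15} = - \frac{616}{15}$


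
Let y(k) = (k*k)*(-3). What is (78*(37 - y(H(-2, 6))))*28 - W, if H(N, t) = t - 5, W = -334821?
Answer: 422181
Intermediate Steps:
H(N, t) = -5 + t
y(k) = -3*k² (y(k) = k²*(-3) = -3*k²)
(78*(37 - y(H(-2, 6))))*28 - W = (78*(37 - (-3)*(-5 + 6)²))*28 - 1*(-334821) = (78*(37 - (-3)*1²))*28 + 334821 = (78*(37 - (-3)))*28 + 334821 = (78*(37 - 1*(-3)))*28 + 334821 = (78*(37 + 3))*28 + 334821 = (78*40)*28 + 334821 = 3120*28 + 334821 = 87360 + 334821 = 422181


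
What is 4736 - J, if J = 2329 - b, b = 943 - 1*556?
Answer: 2794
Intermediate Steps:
b = 387 (b = 943 - 556 = 387)
J = 1942 (J = 2329 - 1*387 = 2329 - 387 = 1942)
4736 - J = 4736 - 1*1942 = 4736 - 1942 = 2794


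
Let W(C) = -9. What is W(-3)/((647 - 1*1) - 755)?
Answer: 9/109 ≈ 0.082569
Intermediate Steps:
W(-3)/((647 - 1*1) - 755) = -9/((647 - 1*1) - 755) = -9/((647 - 1) - 755) = -9/(646 - 755) = -9/(-109) = -9*(-1/109) = 9/109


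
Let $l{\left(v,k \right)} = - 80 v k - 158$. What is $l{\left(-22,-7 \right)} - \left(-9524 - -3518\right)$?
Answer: $-6472$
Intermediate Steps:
$l{\left(v,k \right)} = -158 - 80 k v$ ($l{\left(v,k \right)} = - 80 k v - 158 = -158 - 80 k v$)
$l{\left(-22,-7 \right)} - \left(-9524 - -3518\right) = \left(-158 - \left(-560\right) \left(-22\right)\right) - \left(-9524 - -3518\right) = \left(-158 - 12320\right) - \left(-9524 + 3518\right) = -12478 - -6006 = -12478 + 6006 = -6472$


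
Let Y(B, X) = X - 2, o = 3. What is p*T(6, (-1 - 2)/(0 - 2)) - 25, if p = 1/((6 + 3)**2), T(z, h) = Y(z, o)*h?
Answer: -1349/54 ≈ -24.981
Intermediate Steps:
Y(B, X) = -2 + X
T(z, h) = h (T(z, h) = (-2 + 3)*h = 1*h = h)
p = 1/81 (p = 1/(9**2) = 1/81 ≈ 0.012346)
p*T(6, (-1 - 2)/(0 - 2)) - 25 = ((-1 - 2)/(0 - 2))/81 - 25 = (-3/(-2))/81 - 25 = (-3*(-1/2))/81 - 25 = (1/81)*(3/2) - 25 = 1/54 - 25 = -1349/54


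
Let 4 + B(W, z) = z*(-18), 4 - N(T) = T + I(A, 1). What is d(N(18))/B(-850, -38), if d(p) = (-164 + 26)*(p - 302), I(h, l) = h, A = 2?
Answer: 10971/170 ≈ 64.535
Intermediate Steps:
N(T) = 2 - T (N(T) = 4 - (T + 2) = 4 - (2 + T) = 4 + (-2 - T) = 2 - T)
B(W, z) = -4 - 18*z (B(W, z) = -4 + z*(-18) = -4 - 18*z)
d(p) = 41676 - 138*p (d(p) = -138*(-302 + p) = 41676 - 138*p)
d(N(18))/B(-850, -38) = (41676 - 138*(2 - 1*18))/(-4 - 18*(-38)) = (41676 - 138*(2 - 18))/(-4 + 684) = (41676 - 138*(-16))/680 = (41676 + 2208)*(1/680) = 43884*(1/680) = 10971/170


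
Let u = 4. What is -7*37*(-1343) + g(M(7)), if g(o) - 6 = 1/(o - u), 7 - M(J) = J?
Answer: 1391371/4 ≈ 3.4784e+5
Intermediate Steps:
M(J) = 7 - J
g(o) = 6 + 1/(-4 + o) (g(o) = 6 + 1/(o - 1*4) = 6 + 1/(o - 4) = 6 + 1/(-4 + o))
-7*37*(-1343) + g(M(7)) = -7*37*(-1343) + (-23 + 6*(7 - 1*7))/(-4 + (7 - 1*7)) = -259*(-1343) + (-23 + 6*(7 - 7))/(-4 + (7 - 7)) = 347837 + (-23 + 6*0)/(-4 + 0) = 347837 + (-23 + 0)/(-4) = 347837 - ¼*(-23) = 347837 + 23/4 = 1391371/4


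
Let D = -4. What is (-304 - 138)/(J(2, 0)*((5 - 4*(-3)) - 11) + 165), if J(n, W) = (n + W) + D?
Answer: -26/9 ≈ -2.8889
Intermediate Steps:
J(n, W) = -4 + W + n (J(n, W) = (n + W) - 4 = (W + n) - 4 = -4 + W + n)
(-304 - 138)/(J(2, 0)*((5 - 4*(-3)) - 11) + 165) = (-304 - 138)/((-4 + 0 + 2)*((5 - 4*(-3)) - 11) + 165) = -442/(-2*((5 - 1*(-12)) - 11) + 165) = -442/(-2*((5 + 12) - 11) + 165) = -442/(-2*(17 - 11) + 165) = -442/(-2*6 + 165) = -442/(-12 + 165) = -442/153 = -442*1/153 = -26/9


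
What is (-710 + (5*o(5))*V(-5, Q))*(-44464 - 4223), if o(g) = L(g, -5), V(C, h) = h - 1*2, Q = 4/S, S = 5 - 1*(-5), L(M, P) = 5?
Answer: 36515250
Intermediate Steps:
S = 10 (S = 5 + 5 = 10)
Q = 2/5 (Q = 4/10 = 4*(1/10) = 2/5 ≈ 0.40000)
V(C, h) = -2 + h (V(C, h) = h - 2 = -2 + h)
o(g) = 5
(-710 + (5*o(5))*V(-5, Q))*(-44464 - 4223) = (-710 + (5*5)*(-2 + 2/5))*(-44464 - 4223) = (-710 + 25*(-8/5))*(-48687) = (-710 - 40)*(-48687) = -750*(-48687) = 36515250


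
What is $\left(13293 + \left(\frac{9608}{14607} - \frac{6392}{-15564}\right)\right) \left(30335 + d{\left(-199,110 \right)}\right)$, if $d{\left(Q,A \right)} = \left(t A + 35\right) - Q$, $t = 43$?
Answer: $\frac{8890400350434515}{18945279} \approx 4.6927 \cdot 10^{8}$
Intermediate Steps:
$d{\left(Q,A \right)} = 35 - Q + 43 A$ ($d{\left(Q,A \right)} = \left(43 A + 35\right) - Q = \left(35 + 43 A\right) - Q = 35 - Q + 43 A$)
$\left(13293 + \left(\frac{9608}{14607} - \frac{6392}{-15564}\right)\right) \left(30335 + d{\left(-199,110 \right)}\right) = \left(13293 + \left(\frac{9608}{14607} - \frac{6392}{-15564}\right)\right) \left(30335 + \left(35 - -199 + 43 \cdot 110\right)\right) = \left(13293 + \left(9608 \cdot \frac{1}{14607} - - \frac{1598}{3891}\right)\right) \left(30335 + \left(35 + 199 + 4730\right)\right) = \left(13293 + \left(\frac{9608}{14607} + \frac{1598}{3891}\right)\right) \left(30335 + 4964\right) = \left(13293 + \frac{20242238}{18945279}\right) 35299 = \frac{251859835985}{18945279} \cdot 35299 = \frac{8890400350434515}{18945279}$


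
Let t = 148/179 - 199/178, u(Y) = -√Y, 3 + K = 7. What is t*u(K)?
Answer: 9277/15931 ≈ 0.58232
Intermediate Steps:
K = 4 (K = -3 + 7 = 4)
t = -9277/31862 (t = 148*(1/179) - 199*1/178 = 148/179 - 199/178 = -9277/31862 ≈ -0.29116)
t*u(K) = -(-9277)*√4/31862 = -(-9277)*2/31862 = -9277/31862*(-2) = 9277/15931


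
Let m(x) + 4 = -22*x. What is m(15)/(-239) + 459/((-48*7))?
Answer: 841/26768 ≈ 0.031418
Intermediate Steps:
m(x) = -4 - 22*x
m(15)/(-239) + 459/((-48*7)) = (-4 - 22*15)/(-239) + 459/((-48*7)) = (-4 - 330)*(-1/239) + 459/(-336) = -334*(-1/239) + 459*(-1/336) = 334/239 - 153/112 = 841/26768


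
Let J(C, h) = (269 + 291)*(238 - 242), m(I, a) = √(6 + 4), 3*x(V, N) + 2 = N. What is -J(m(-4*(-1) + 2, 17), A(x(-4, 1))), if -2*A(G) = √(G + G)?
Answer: 2240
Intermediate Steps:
x(V, N) = -⅔ + N/3
m(I, a) = √10
A(G) = -√2*√G/2 (A(G) = -√(G + G)/2 = -√2*√G/2)
J(C, h) = -2240 (J(C, h) = 560*(-4) = -2240)
-J(m(-4*(-1) + 2, 17), A(x(-4, 1))) = -1*(-2240) = 2240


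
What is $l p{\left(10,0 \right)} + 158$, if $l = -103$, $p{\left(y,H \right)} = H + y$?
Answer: $-872$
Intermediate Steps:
$l p{\left(10,0 \right)} + 158 = - 103 \left(0 + 10\right) + 158 = \left(-103\right) 10 + 158 = -1030 + 158 = -872$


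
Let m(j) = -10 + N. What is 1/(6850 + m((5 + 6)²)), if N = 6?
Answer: 1/6846 ≈ 0.00014607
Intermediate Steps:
m(j) = -4 (m(j) = -10 + 6 = -4)
1/(6850 + m((5 + 6)²)) = 1/(6850 - 4) = 1/6846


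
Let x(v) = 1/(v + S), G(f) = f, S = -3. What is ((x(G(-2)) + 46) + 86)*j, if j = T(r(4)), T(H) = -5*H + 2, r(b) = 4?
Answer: -11862/5 ≈ -2372.4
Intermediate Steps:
T(H) = 2 - 5*H
x(v) = 1/(-3 + v) (x(v) = 1/(v - 3) = 1/(-3 + v))
j = -18 (j = 2 - 5*4 = 2 - 20 = -18)
((x(G(-2)) + 46) + 86)*j = ((1/(-3 - 2) + 46) + 86)*(-18) = ((1/(-5) + 46) + 86)*(-18) = ((-⅕ + 46) + 86)*(-18) = (229/5 + 86)*(-18) = (659/5)*(-18) = -11862/5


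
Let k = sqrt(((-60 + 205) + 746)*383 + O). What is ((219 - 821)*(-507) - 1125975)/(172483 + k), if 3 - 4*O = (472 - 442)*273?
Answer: -566269278252/119000184331 + 8207610*sqrt(54273)/119000184331 ≈ -4.7425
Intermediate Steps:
O = -8187/4 (O = 3/4 - (472 - 442)*273/4 = 3/4 - 15*273/2 = 3/4 - 1/4*8190 = 3/4 - 4095/2 = -8187/4 ≈ -2046.8)
k = 5*sqrt(54273)/2 (k = sqrt(((-60 + 205) + 746)*383 - 8187/4) = sqrt((145 + 746)*383 - 8187/4) = sqrt(891*383 - 8187/4) = sqrt(341253 - 8187/4) = sqrt(1356825/4) = 5*sqrt(54273)/2 ≈ 582.41)
((219 - 821)*(-507) - 1125975)/(172483 + k) = ((219 - 821)*(-507) - 1125975)/(172483 + 5*sqrt(54273)/2) = (-602*(-507) - 1125975)/(172483 + 5*sqrt(54273)/2) = (305214 - 1125975)/(172483 + 5*sqrt(54273)/2) = -820761/(172483 + 5*sqrt(54273)/2)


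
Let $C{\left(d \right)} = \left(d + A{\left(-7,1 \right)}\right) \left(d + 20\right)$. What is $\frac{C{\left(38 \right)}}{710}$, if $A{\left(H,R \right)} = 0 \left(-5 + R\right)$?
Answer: $\frac{1102}{355} \approx 3.1042$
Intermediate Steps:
$A{\left(H,R \right)} = 0$
$C{\left(d \right)} = d \left(20 + d\right)$ ($C{\left(d \right)} = \left(d + 0\right) \left(d + 20\right) = d \left(20 + d\right)$)
$\frac{C{\left(38 \right)}}{710} = \frac{38 \left(20 + 38\right)}{710} = 38 \cdot 58 \cdot \frac{1}{710} = 2204 \cdot \frac{1}{710} = \frac{1102}{355}$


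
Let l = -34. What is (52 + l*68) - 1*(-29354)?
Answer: 27094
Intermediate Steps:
(52 + l*68) - 1*(-29354) = (52 - 34*68) - 1*(-29354) = (52 - 2312) + 29354 = -2260 + 29354 = 27094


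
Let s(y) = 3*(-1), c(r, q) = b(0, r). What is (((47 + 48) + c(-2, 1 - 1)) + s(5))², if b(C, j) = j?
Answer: 8100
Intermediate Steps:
c(r, q) = r
s(y) = -3
(((47 + 48) + c(-2, 1 - 1)) + s(5))² = (((47 + 48) - 2) - 3)² = ((95 - 2) - 3)² = (93 - 3)² = 90² = 8100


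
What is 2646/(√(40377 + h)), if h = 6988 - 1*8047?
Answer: 441*√39318/6553 ≈ 13.344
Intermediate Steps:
h = -1059 (h = 6988 - 8047 = -1059)
2646/(√(40377 + h)) = 2646/(√(40377 - 1059)) = 2646/(√39318) = 2646*(√39318/39318) = 441*√39318/6553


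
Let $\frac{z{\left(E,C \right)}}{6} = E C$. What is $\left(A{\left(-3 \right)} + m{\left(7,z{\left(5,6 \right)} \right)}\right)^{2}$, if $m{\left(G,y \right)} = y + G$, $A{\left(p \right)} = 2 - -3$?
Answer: $36864$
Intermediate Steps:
$z{\left(E,C \right)} = 6 C E$ ($z{\left(E,C \right)} = 6 E C = 6 C E$)
$A{\left(p \right)} = 5$ ($A{\left(p \right)} = 2 + 3 = 5$)
$m{\left(G,y \right)} = G + y$
$\left(A{\left(-3 \right)} + m{\left(7,z{\left(5,6 \right)} \right)}\right)^{2} = \left(5 + \left(7 + 6 \cdot 6 \cdot 5\right)\right)^{2} = \left(5 + \left(7 + 180\right)\right)^{2} = \left(5 + 187\right)^{2} = 192^{2} = 36864$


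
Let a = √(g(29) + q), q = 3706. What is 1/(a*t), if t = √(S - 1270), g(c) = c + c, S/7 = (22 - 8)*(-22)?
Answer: -I*√3223866/6447732 ≈ -0.00027847*I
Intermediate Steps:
S = -2156 (S = 7*((22 - 8)*(-22)) = 7*(14*(-22)) = 7*(-308) = -2156)
g(c) = 2*c
t = I*√3426 (t = √(-2156 - 1270) = √(-3426) = I*√3426 ≈ 58.532*I)
a = 2*√941 (a = √(2*29 + 3706) = √(58 + 3706) = √3764 = 2*√941 ≈ 61.351)
1/(a*t) = 1/(((2*√941))*((I*√3426))) = (√941/1882)*(-I*√3426/3426) = -I*√3223866/6447732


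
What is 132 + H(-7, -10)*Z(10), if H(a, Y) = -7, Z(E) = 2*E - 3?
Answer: 13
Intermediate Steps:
Z(E) = -3 + 2*E
132 + H(-7, -10)*Z(10) = 132 - 7*(-3 + 2*10) = 132 - 7*(-3 + 20) = 132 - 7*17 = 132 - 119 = 13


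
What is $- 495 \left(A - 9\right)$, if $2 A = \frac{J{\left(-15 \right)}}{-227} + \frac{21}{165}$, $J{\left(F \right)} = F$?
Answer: $\frac{1000422}{227} \approx 4407.1$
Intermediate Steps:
$A = \frac{1207}{12485}$ ($A = \frac{- \frac{15}{-227} + \frac{21}{165}}{2} = \frac{\left(-15\right) \left(- \frac{1}{227}\right) + 21 \cdot \frac{1}{165}}{2} = \frac{\frac{15}{227} + \frac{7}{55}}{2} = \frac{1}{2} \cdot \frac{2414}{12485} = \frac{1207}{12485} \approx 0.096676$)
$- 495 \left(A - 9\right) = - 495 \left(\frac{1207}{12485} - 9\right) = \left(-495\right) \left(- \frac{111158}{12485}\right) = \frac{1000422}{227}$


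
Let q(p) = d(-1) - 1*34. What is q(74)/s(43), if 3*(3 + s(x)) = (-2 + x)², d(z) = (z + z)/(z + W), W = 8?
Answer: -90/1463 ≈ -0.061517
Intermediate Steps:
d(z) = 2*z/(8 + z) (d(z) = (z + z)/(z + 8) = (2*z)/(8 + z) = 2*z/(8 + z))
s(x) = -3 + (-2 + x)²/3
q(p) = -240/7 (q(p) = 2*(-1)/(8 - 1) - 1*34 = 2*(-1)/7 - 34 = 2*(-1)*(⅐) - 34 = -2/7 - 34 = -240/7)
q(74)/s(43) = -240/(7*(-3 + (-2 + 43)²/3)) = -240/(7*(-3 + (⅓)*41²)) = -240/(7*(-3 + (⅓)*1681)) = -240/(7*(-3 + 1681/3)) = -240/(7*1672/3) = -240/7*3/1672 = -90/1463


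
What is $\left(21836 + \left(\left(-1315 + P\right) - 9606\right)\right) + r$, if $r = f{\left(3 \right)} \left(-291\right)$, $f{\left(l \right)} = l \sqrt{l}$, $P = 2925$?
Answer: $13840 - 873 \sqrt{3} \approx 12328.0$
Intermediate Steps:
$f{\left(l \right)} = l^{\frac{3}{2}}$
$r = - 873 \sqrt{3}$ ($r = 3^{\frac{3}{2}} \left(-291\right) = 3 \sqrt{3} \left(-291\right) = - 873 \sqrt{3} \approx -1512.1$)
$\left(21836 + \left(\left(-1315 + P\right) - 9606\right)\right) + r = \left(21836 + \left(\left(-1315 + 2925\right) - 9606\right)\right) - 873 \sqrt{3} = \left(21836 + \left(1610 - 9606\right)\right) - 873 \sqrt{3} = \left(21836 - 7996\right) - 873 \sqrt{3} = 13840 - 873 \sqrt{3}$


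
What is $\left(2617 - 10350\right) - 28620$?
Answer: $-36353$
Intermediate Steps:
$\left(2617 - 10350\right) - 28620 = -7733 - 28620 = -36353$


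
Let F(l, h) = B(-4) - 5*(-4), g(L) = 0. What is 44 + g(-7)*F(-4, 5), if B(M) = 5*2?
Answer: 44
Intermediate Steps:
B(M) = 10
F(l, h) = 30 (F(l, h) = 10 - 5*(-4) = 10 + 20 = 30)
44 + g(-7)*F(-4, 5) = 44 + 0*30 = 44 + 0 = 44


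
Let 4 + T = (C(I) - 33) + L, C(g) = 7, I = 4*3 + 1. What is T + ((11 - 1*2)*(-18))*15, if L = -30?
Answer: -2490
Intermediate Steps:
I = 13 (I = 12 + 1 = 13)
T = -60 (T = -4 + ((7 - 33) - 30) = -4 + (-26 - 30) = -4 - 56 = -60)
T + ((11 - 1*2)*(-18))*15 = -60 + ((11 - 1*2)*(-18))*15 = -60 + ((11 - 2)*(-18))*15 = -60 + (9*(-18))*15 = -60 - 162*15 = -60 - 2430 = -2490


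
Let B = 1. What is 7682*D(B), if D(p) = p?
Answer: 7682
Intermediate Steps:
7682*D(B) = 7682*1 = 7682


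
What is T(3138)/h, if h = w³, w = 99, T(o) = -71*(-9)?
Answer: 71/107811 ≈ 0.00065856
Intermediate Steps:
T(o) = 639
h = 970299 (h = 99³ = 970299)
T(3138)/h = 639/970299 = 639*(1/970299) = 71/107811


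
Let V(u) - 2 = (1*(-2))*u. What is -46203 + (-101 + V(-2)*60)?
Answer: -45944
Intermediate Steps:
V(u) = 2 - 2*u (V(u) = 2 + (1*(-2))*u = 2 - 2*u)
-46203 + (-101 + V(-2)*60) = -46203 + (-101 + (2 - 2*(-2))*60) = -46203 + (-101 + (2 + 4)*60) = -46203 + (-101 + 6*60) = -46203 + (-101 + 360) = -46203 + 259 = -45944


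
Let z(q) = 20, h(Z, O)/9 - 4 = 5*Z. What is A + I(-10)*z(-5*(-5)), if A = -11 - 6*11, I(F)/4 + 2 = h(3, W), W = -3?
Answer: 13443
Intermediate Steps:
h(Z, O) = 36 + 45*Z (h(Z, O) = 36 + 9*(5*Z) = 36 + 45*Z)
I(F) = 676 (I(F) = -8 + 4*(36 + 45*3) = -8 + 4*(36 + 135) = -8 + 4*171 = -8 + 684 = 676)
A = -77 (A = -11 - 66 = -77)
A + I(-10)*z(-5*(-5)) = -77 + 676*20 = -77 + 13520 = 13443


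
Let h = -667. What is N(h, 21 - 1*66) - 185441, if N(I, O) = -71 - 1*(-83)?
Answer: -185429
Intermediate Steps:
N(I, O) = 12 (N(I, O) = -71 + 83 = 12)
N(h, 21 - 1*66) - 185441 = 12 - 185441 = -185429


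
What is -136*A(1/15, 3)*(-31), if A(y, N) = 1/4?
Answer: 1054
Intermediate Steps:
A(y, N) = 1/4
-136*A(1/15, 3)*(-31) = -136*1/4*(-31) = -34*(-31) = 1054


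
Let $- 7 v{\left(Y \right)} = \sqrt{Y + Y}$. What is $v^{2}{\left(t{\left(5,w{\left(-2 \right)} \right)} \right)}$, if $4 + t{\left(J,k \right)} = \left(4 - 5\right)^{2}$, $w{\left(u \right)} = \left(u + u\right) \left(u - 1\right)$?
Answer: $- \frac{6}{49} \approx -0.12245$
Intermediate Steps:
$w{\left(u \right)} = 2 u \left(-1 + u\right)$
$t{\left(J,k \right)} = -3$ ($t{\left(J,k \right)} = -4 + \left(4 - 5\right)^{2} = -4 + \left(-1\right)^{2} = -4 + 1 = -3$)
$v{\left(Y \right)} = - \frac{\sqrt{2} \sqrt{Y}}{7}$ ($v{\left(Y \right)} = - \frac{\sqrt{Y + Y}}{7} = - \frac{\sqrt{2 Y}}{7} = - \frac{\sqrt{2} \sqrt{Y}}{7}$)
$v^{2}{\left(t{\left(5,w{\left(-2 \right)} \right)} \right)} = \left(- \frac{\sqrt{2} \sqrt{-3}}{7}\right)^{2} = \left(- \frac{\sqrt{2} i \sqrt{3}}{7}\right)^{2} = \left(- \frac{i \sqrt{6}}{7}\right)^{2} = - \frac{6}{49}$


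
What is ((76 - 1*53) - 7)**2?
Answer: 256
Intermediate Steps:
((76 - 1*53) - 7)**2 = ((76 - 53) - 7)**2 = (23 - 7)**2 = 16**2 = 256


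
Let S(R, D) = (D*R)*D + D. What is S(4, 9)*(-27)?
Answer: -8991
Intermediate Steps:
S(R, D) = D + R*D² (S(R, D) = R*D² + D = D + R*D²)
S(4, 9)*(-27) = (9*(1 + 9*4))*(-27) = (9*(1 + 36))*(-27) = (9*37)*(-27) = 333*(-27) = -8991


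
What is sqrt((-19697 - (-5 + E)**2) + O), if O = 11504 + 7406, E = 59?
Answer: 23*I*sqrt(7) ≈ 60.852*I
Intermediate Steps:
O = 18910
sqrt((-19697 - (-5 + E)**2) + O) = sqrt((-19697 - (-5 + 59)**2) + 18910) = sqrt((-19697 - 1*54**2) + 18910) = sqrt((-19697 - 1*2916) + 18910) = sqrt((-19697 - 2916) + 18910) = sqrt(-22613 + 18910) = sqrt(-3703) = 23*I*sqrt(7)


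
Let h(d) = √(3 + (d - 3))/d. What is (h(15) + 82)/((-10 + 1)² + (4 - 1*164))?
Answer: -82/79 - √15/1185 ≈ -1.0412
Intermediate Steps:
h(d) = d^(-½) (h(d) = √(3 + (-3 + d))/d = √d/d = d^(-½))
(h(15) + 82)/((-10 + 1)² + (4 - 1*164)) = (15^(-½) + 82)/((-10 + 1)² + (4 - 1*164)) = (√15/15 + 82)/((-9)² + (4 - 164)) = (82 + √15/15)/(81 - 160) = (82 + √15/15)/(-79) = (82 + √15/15)*(-1/79) = -82/79 - √15/1185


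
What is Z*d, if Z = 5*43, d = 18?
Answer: 3870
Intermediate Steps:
Z = 215
Z*d = 215*18 = 3870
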